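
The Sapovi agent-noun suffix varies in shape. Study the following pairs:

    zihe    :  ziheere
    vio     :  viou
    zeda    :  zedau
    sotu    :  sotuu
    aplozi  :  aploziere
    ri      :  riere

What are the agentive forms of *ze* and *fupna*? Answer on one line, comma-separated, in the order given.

zeere, fupnau

Looking at the last vowel of each stem: -ere when the last vowel of the stem is a front vowel (*zihe*, *aplozi*, *ri*); -u when the last vowel of the stem is a back vowel (*vio*, *zeda*, *sotu*).
*ze* — last vowel /e/ (a front vowel) → -ere → *zeere*.
The last vowel of *fupna* is /a/, which is a back vowel, so the suffix is -u, giving *fupnau*.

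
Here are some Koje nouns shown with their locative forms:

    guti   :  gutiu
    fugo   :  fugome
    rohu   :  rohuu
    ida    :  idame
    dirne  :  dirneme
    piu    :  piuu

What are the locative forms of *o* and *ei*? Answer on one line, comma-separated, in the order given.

The alternation tracks the last vowel of the stem — -u when the last vowel of the stem is a high vowel (*guti*, *rohu*, *piu*); -me when the last vowel of the stem is a non-high vowel (*fugo*, *ida*, *dirne*).
*o* — last vowel /o/ (a non-high vowel) → -me → *ome*.
The last vowel of *ei* is /i/, which is a high vowel, so the suffix is -u, giving *eiu*.

ome, eiu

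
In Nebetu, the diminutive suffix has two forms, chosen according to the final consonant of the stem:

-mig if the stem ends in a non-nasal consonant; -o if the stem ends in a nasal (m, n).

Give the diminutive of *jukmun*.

The final consonant of *jukmun* is /n/, which is a nasal, so the suffix is -o, giving *jukmuno*.

jukmuno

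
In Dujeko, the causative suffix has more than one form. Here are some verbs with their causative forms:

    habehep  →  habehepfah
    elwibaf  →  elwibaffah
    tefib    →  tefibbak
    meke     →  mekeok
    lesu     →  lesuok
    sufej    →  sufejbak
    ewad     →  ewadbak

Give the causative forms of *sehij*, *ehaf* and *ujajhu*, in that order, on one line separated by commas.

sehijbak, ehaffah, ujajhuok

Looking at the final sound of each stem: -fah when the stem ends in a voiceless consonant (*habehep*, *elwibaf*); -bak when the stem ends in a voiced consonant (*tefib*, *sufej*, *ewad*); -ok when the stem ends in a vowel (*meke*, *lesu*).
*sehij* — final sound /j/ (a voiced consonant) → -bak → *sehijbak*.
Since the final sound of *ehaf* is /f/ (a voiceless consonant), it takes -fah, giving *ehaffah*.
*ujajhu* — final sound /u/ (a vowel) → -ok → *ujajhuok*.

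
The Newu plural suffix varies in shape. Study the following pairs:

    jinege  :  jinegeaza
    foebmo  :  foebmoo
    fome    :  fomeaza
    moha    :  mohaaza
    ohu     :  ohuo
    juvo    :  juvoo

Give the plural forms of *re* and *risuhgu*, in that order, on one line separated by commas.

reaza, risuhguo

The pattern is rounding harmony: -o when the last vowel of the stem is a rounded vowel (*foebmo*, *ohu*, *juvo*); -aza when the last vowel of the stem is an unrounded vowel (*jinege*, *fome*, *moha*).
Since the last vowel of *re* is /e/ (an unrounded vowel), it takes -aza, giving *reaza*.
*risuhgu*: last vowel = /u/, a rounded vowel → -o → *risuhguo*.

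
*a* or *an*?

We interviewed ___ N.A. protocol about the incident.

The indefinite article is chosen by the initial *sound* of the following word, not its spelling.
The initialism *N.A.* is read letter by letter; the first letter, N, is pronounced /ɛn/, which begins with a vowel sound.
So the article is *an*: We interviewed an N.A. protocol about the incident.

an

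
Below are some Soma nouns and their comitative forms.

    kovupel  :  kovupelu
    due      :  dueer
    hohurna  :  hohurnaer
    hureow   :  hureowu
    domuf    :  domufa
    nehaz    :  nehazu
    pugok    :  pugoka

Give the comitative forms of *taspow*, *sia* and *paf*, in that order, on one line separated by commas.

taspowu, siaer, pafa

The pattern is voicing of the final sound: -a when the stem ends in a voiceless consonant (*domuf*, *pugok*); -u when the stem ends in a voiced consonant (*kovupel*, *hureow*, *nehaz*); -er when the stem ends in a vowel (*due*, *hohurna*).
*taspow* — final sound /w/ (a voiced consonant) → -u → *taspowu*.
*sia* — final sound /a/ (a vowel) → -er → *siaer*.
*paf* — final sound /f/ (a voiceless consonant) → -a → *pafa*.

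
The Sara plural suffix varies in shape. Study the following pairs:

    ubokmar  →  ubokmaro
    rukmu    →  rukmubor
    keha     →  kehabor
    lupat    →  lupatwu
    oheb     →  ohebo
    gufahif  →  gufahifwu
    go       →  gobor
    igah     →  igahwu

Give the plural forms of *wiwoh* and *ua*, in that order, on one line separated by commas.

The suffix is conditioned by the final sound: -wu when the stem ends in a voiceless consonant (*lupat*, *gufahif*, *igah*); -o when the stem ends in a voiced consonant (*ubokmar*, *oheb*); -bor when the stem ends in a vowel (*rukmu*, *keha*, *go*).
Since the final sound of *wiwoh* is /h/ (a voiceless consonant), it takes -wu, giving *wiwohwu*.
The final sound of *ua* is /a/, which is a vowel, so the suffix is -bor, giving *uabor*.

wiwohwu, uabor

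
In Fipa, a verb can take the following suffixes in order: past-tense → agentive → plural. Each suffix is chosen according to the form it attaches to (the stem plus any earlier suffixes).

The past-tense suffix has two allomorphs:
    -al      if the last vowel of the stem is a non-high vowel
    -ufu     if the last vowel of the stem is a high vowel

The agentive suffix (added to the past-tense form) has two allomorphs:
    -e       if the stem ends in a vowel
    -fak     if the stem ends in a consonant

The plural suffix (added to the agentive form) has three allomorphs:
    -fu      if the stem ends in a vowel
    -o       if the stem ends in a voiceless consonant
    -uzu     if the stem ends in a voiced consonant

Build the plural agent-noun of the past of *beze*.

bezealfako

*beze* — last vowel /e/ (a non-high vowel) → -al → *bezeal*.
The final sound of the past-tense form *bezeal* is /l/, which is a consonant, so the agentive suffix is -fak, giving *bezealfak*.
The agentive form *bezealfak* — final sound /k/ (a voiceless consonant) → -o → *bezealfako*.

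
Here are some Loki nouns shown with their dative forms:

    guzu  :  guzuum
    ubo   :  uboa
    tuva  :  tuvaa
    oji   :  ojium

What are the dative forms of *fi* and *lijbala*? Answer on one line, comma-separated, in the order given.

fium, lijbalaa

Looking at the last vowel of each stem: -um when the last vowel of the stem is a high vowel (*guzu*, *oji*); -a when the last vowel of the stem is a non-high vowel (*ubo*, *tuva*).
Since the last vowel of *fi* is /i/ (a high vowel), it takes -um, giving *fium*.
*lijbala*: last vowel = /a/, a non-high vowel → -a → *lijbalaa*.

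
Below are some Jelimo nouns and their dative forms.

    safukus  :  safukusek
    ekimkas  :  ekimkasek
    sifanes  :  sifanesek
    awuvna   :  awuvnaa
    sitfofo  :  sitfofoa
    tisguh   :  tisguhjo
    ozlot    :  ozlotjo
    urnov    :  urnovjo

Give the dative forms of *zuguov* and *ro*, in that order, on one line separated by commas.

The suffix is conditioned by the final sound: -ek when the stem ends in a sibilant (*safukus*, *ekimkas*, *sifanes*); -jo when the stem ends in a non-sibilant consonant (*tisguh*, *ozlot*, *urnov*); -a when the stem ends in a vowel (*awuvna*, *sitfofo*).
*zuguov* — final sound /v/ (a non-sibilant consonant) → -jo → *zuguovjo*.
Since the final sound of *ro* is /o/ (a vowel), it takes -a, giving *roa*.

zuguovjo, roa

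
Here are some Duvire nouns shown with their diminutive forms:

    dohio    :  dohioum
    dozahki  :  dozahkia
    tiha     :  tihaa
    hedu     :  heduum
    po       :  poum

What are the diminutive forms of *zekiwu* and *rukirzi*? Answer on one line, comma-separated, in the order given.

zekiwuum, rukirzia

The suffix is conditioned by the last vowel: -um when the last vowel of the stem is a rounded vowel (*dohio*, *hedu*, *po*); -a when the last vowel of the stem is an unrounded vowel (*dozahki*, *tiha*).
The last vowel of *zekiwu* is /u/, which is a rounded vowel, so the suffix is -um, giving *zekiwuum*.
Since the last vowel of *rukirzi* is /i/ (an unrounded vowel), it takes -a, giving *rukirzia*.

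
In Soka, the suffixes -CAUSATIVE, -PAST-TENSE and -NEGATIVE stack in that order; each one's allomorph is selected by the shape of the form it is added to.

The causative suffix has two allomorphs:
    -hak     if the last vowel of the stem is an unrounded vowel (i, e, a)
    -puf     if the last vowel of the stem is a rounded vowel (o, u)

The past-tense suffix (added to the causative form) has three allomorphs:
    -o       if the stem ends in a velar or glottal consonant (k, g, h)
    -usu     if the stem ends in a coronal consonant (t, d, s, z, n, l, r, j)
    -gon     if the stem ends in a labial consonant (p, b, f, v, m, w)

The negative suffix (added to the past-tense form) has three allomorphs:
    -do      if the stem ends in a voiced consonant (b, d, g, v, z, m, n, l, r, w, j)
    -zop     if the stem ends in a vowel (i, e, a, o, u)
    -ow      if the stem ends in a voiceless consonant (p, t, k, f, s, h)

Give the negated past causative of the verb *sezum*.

*sezum* — last vowel /u/ (a rounded vowel) → -puf → *sezumpuf*.
Since the final consonant of the causative form *sezumpuf* is /f/ (labial), it takes -gon, giving *sezumpufgon*.
The final sound of the past-tense form *sezumpufgon* is /n/, which is a voiced consonant, so the negative suffix is -do, giving *sezumpufgondo*.

sezumpufgondo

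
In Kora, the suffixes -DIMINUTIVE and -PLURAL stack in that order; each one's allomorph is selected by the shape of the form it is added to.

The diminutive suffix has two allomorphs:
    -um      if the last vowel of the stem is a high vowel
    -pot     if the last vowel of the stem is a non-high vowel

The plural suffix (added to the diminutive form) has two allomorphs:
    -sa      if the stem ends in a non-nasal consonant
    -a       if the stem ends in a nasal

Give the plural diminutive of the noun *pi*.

piuma

*pi*: last vowel = /i/, a high vowel → -um → *pium*.
Since the final consonant of the diminutive form *pium* is /m/ (a nasal), it takes -a, giving *piuma*.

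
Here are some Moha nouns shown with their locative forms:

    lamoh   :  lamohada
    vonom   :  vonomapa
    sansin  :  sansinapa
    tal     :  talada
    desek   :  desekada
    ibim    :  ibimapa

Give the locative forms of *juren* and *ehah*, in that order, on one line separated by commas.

jurenapa, ehahada

The pattern is nasality of the final consonant: -apa when the stem ends in a nasal (*vonom*, *sansin*, *ibim*); -ada when the stem ends in a non-nasal consonant (*lamoh*, *tal*, *desek*).
The final consonant of *juren* is /n/, which is a nasal, so the suffix is -apa, giving *jurenapa*.
Since the final consonant of *ehah* is /h/ (non-nasal), it takes -ada, giving *ehahada*.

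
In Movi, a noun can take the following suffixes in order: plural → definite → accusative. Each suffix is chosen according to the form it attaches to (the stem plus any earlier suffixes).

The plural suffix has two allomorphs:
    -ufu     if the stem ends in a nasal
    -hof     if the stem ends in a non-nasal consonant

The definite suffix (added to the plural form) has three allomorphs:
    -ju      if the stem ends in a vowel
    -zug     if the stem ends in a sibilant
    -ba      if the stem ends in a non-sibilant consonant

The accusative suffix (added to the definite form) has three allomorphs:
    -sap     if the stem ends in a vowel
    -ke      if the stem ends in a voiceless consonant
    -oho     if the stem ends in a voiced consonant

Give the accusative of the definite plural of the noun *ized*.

*ized* — final consonant /d/ (non-nasal) → -hof → *izedhof*.
The plural form *izedhof* — final sound /f/ (a non-sibilant consonant) → -ba → *izedhofba*.
The definite form *izedhofba*: final sound = /a/, a vowel → -sap → *izedhofbasap*.

izedhofbasap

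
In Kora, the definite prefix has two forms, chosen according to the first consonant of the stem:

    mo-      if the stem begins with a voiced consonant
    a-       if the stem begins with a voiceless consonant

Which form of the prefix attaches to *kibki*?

*kibki* — first consonant /k/ (voiceless) → a-.

a-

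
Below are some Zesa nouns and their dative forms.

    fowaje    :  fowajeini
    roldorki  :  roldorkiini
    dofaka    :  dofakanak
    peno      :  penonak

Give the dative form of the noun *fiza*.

fizanak

The suffix is conditioned by the last vowel: -ini when the last vowel of the stem is a front vowel (*fowaje*, *roldorki*); -nak when the last vowel of the stem is a back vowel (*dofaka*, *peno*).
*fiza*: last vowel = /a/, a back vowel → -nak → *fizanak*.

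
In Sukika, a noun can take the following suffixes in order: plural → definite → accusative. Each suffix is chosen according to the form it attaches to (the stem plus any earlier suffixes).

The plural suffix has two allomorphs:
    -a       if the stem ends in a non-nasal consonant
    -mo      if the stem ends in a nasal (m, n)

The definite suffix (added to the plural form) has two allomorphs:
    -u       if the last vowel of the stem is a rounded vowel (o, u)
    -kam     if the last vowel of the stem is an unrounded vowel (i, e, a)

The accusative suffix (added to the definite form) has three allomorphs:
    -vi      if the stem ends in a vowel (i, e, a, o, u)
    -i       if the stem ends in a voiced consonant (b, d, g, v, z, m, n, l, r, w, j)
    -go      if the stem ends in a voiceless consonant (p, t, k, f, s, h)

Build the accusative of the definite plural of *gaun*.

Since the final consonant of *gaun* is /n/ (a nasal), it takes -mo, giving *gaunmo*.
The plural form *gaunmo*: last vowel = /o/, a rounded vowel → -u → *gaunmou*.
The final sound of the definite form *gaunmou* is /u/, which is a vowel, so the accusative suffix is -vi, giving *gaunmouvi*.

gaunmouvi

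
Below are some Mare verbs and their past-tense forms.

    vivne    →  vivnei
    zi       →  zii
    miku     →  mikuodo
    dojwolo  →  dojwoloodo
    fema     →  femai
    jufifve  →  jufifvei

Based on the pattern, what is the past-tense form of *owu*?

owuodo

The pattern is rounding harmony: -odo when the last vowel of the stem is a rounded vowel (*miku*, *dojwolo*); -i when the last vowel of the stem is an unrounded vowel (*vivne*, *zi*, *fema*, *jufifve*).
*owu* — last vowel /u/ (a rounded vowel) → -odo → *owuodo*.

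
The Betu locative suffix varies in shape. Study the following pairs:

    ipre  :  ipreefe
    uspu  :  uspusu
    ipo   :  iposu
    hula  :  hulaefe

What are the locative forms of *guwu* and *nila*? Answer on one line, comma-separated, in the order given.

guwusu, nilaefe

The pattern is rounding harmony: -su when the last vowel of the stem is a rounded vowel (*uspu*, *ipo*); -efe when the last vowel of the stem is an unrounded vowel (*ipre*, *hula*).
*guwu* — last vowel /u/ (a rounded vowel) → -su → *guwusu*.
Since the last vowel of *nila* is /a/ (an unrounded vowel), it takes -efe, giving *nilaefe*.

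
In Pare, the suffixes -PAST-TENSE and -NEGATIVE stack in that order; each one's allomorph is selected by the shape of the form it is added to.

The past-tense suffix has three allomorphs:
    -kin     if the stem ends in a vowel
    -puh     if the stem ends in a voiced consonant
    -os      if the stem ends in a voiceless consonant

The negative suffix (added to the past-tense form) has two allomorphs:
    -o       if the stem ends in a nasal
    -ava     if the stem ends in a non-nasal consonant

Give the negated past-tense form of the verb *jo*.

Since the final sound of *jo* is /o/ (a vowel), it takes -kin, giving *jokin*.
The past-tense form *jokin*: final consonant = /n/, a nasal → -o → *jokino*.

jokino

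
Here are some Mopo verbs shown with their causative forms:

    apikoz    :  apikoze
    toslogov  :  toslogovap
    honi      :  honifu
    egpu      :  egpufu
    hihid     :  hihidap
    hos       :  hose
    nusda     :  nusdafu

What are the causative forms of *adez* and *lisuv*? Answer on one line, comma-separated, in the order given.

adeze, lisuvap

The suffix is conditioned by the final sound: -e when the stem ends in a sibilant (*apikoz*, *hos*); -ap when the stem ends in a non-sibilant consonant (*toslogov*, *hihid*); -fu when the stem ends in a vowel (*honi*, *egpu*, *nusda*).
Since the final sound of *adez* is /z/ (a sibilant), it takes -e, giving *adeze*.
The final sound of *lisuv* is /v/, which is a non-sibilant consonant, so the suffix is -ap, giving *lisuvap*.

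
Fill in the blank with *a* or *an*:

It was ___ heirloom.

The indefinite article is chosen by the initial *sound* of the following word, not its spelling.
*heirloom* begins with the sound /ɛ/ (silent h) — a vowel sound.
So the article is *an*: It was an heirloom.

an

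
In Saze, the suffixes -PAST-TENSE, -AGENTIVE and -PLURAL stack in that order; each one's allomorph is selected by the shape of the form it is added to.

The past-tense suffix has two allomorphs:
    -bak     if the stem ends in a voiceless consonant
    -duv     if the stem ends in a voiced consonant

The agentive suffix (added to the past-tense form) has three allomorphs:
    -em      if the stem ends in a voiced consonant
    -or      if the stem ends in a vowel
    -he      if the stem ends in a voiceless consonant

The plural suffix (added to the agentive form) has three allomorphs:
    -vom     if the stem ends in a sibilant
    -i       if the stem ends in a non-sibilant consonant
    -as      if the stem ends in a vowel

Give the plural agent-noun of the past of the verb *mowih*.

*mowih* — final consonant /h/ (voiceless) → -bak → *mowihbak*.
The past-tense form *mowihbak* — final sound /k/ (a voiceless consonant) → -he → *mowihbakhe*.
The final sound of the agentive form *mowihbakhe* is /e/, which is a vowel, so the plural suffix is -as, giving *mowihbakheas*.

mowihbakheas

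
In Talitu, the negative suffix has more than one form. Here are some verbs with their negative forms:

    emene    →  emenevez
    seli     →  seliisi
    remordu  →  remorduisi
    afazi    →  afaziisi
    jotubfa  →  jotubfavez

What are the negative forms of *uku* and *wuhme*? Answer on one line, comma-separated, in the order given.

ukuisi, wuhmevez

The suffix is conditioned by the last vowel: -isi when the last vowel of the stem is a high vowel (*seli*, *remordu*, *afazi*); -vez when the last vowel of the stem is a non-high vowel (*emene*, *jotubfa*).
*uku*: last vowel = /u/, a high vowel → -isi → *ukuisi*.
*wuhme*: last vowel = /e/, a non-high vowel → -vez → *wuhmevez*.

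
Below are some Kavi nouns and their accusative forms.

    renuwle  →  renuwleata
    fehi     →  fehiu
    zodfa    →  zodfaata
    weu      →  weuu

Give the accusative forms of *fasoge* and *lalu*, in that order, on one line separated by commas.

fasogeata, laluu

The suffix is conditioned by the last vowel: -u when the last vowel of the stem is a high vowel (*fehi*, *weu*); -ata when the last vowel of the stem is a non-high vowel (*renuwle*, *zodfa*).
*fasoge* — last vowel /e/ (a non-high vowel) → -ata → *fasogeata*.
Since the last vowel of *lalu* is /u/ (a high vowel), it takes -u, giving *laluu*.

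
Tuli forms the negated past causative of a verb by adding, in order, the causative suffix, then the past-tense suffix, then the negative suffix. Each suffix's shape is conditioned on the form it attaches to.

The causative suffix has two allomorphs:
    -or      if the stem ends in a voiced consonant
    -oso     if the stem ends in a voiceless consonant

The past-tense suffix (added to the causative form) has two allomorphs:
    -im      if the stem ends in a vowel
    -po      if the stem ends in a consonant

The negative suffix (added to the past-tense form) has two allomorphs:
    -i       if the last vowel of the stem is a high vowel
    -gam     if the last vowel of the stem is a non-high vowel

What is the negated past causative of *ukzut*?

*ukzut* — final consonant /t/ (voiceless) → -oso → *ukzutoso*.
Since the final sound of the causative form *ukzutoso* is /o/ (a vowel), it takes -im, giving *ukzutosoim*.
Since the last vowel of the past-tense form *ukzutosoim* is /i/ (a high vowel), it takes -i, giving *ukzutosoimi*.

ukzutosoimi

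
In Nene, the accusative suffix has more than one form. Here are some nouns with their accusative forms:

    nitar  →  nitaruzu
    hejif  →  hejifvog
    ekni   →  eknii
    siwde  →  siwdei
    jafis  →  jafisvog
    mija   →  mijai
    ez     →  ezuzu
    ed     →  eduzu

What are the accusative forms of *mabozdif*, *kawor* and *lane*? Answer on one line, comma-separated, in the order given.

Looking at the final sound of each stem: -vog when the stem ends in a voiceless consonant (*hejif*, *jafis*); -uzu when the stem ends in a voiced consonant (*nitar*, *ez*, *ed*); -i when the stem ends in a vowel (*ekni*, *siwde*, *mija*).
*mabozdif*: final sound = /f/, a voiceless consonant → -vog → *mabozdifvog*.
*kawor*: final sound = /r/, a voiced consonant → -uzu → *kaworuzu*.
The final sound of *lane* is /e/, which is a vowel, so the suffix is -i, giving *lanei*.

mabozdifvog, kaworuzu, lanei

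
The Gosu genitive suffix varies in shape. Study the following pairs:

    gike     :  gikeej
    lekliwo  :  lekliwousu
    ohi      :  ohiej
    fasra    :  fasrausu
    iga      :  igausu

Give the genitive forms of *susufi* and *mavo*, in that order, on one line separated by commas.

susufiej, mavousu

Looking at the last vowel of each stem: -ej when the last vowel of the stem is a front vowel (*gike*, *ohi*); -usu when the last vowel of the stem is a back vowel (*lekliwo*, *fasra*, *iga*).
The last vowel of *susufi* is /i/, which is a front vowel, so the suffix is -ej, giving *susufiej*.
*mavo*: last vowel = /o/, a back vowel → -usu → *mavousu*.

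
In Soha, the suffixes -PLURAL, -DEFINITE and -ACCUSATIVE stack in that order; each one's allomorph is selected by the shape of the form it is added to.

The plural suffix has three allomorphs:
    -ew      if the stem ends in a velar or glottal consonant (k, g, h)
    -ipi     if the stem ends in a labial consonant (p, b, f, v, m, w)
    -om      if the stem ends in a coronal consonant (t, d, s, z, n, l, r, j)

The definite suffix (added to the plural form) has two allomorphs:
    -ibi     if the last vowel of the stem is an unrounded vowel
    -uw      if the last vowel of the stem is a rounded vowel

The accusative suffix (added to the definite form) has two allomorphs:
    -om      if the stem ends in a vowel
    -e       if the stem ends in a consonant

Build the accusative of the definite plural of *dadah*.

Since the final consonant of *dadah* is /h/ (velar/glottal), it takes -ew, giving *dadahew*.
The last vowel of the plural form *dadahew* is /e/, which is an unrounded vowel, so the definite suffix is -ibi, giving *dadahewibi*.
The definite form *dadahewibi*: final sound = /i/, a vowel → -om → *dadahewibiom*.

dadahewibiom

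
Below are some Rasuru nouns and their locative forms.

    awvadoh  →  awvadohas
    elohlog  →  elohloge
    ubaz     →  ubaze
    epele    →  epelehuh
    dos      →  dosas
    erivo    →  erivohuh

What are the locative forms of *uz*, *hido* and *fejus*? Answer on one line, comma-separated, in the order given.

Looking at the final sound of each stem: -as when the stem ends in a voiceless consonant (*awvadoh*, *dos*); -e when the stem ends in a voiced consonant (*elohlog*, *ubaz*); -huh when the stem ends in a vowel (*epele*, *erivo*).
*uz*: final sound = /z/, a voiced consonant → -e → *uze*.
Since the final sound of *hido* is /o/ (a vowel), it takes -huh, giving *hidohuh*.
Since the final sound of *fejus* is /s/ (a voiceless consonant), it takes -as, giving *fejusas*.

uze, hidohuh, fejusas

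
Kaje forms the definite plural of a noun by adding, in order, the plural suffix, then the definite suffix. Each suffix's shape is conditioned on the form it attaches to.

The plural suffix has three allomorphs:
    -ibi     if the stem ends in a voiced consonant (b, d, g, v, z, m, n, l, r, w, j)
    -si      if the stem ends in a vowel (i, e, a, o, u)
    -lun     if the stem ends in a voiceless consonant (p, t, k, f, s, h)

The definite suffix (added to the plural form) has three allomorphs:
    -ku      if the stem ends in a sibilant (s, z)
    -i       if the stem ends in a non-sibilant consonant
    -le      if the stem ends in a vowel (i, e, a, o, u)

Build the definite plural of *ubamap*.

The final sound of *ubamap* is /p/, which is a voiceless consonant, so the plural suffix is -lun, giving *ubamaplun*.
The final sound of the plural form *ubamaplun* is /n/, which is a non-sibilant consonant, so the definite suffix is -i, giving *ubamapluni*.

ubamapluni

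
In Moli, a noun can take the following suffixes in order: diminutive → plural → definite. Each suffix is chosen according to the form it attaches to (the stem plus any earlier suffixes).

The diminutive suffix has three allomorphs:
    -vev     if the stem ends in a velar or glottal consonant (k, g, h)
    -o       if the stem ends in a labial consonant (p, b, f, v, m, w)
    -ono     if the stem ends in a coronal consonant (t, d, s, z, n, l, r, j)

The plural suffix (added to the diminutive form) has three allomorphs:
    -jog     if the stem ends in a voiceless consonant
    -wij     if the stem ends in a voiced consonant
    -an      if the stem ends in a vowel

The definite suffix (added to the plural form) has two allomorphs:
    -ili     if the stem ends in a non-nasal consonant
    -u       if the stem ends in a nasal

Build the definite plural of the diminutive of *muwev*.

Since the final consonant of *muwev* is /v/ (labial), it takes -o, giving *muwevo*.
The diminutive form *muwevo* — final sound /o/ (a vowel) → -an → *muwevoan*.
The plural form *muwevoan* — final consonant /n/ (a nasal) → -u → *muwevoanu*.

muwevoanu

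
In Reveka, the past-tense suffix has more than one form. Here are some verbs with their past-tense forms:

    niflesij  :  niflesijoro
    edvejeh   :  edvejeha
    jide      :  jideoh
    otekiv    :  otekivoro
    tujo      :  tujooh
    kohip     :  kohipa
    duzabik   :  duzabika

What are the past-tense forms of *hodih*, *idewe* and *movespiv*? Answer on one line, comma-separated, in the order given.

The suffix is conditioned by the final sound: -a when the stem ends in a voiceless consonant (*edvejeh*, *kohip*, *duzabik*); -oro when the stem ends in a voiced consonant (*niflesij*, *otekiv*); -oh when the stem ends in a vowel (*jide*, *tujo*).
*hodih*: final sound = /h/, a voiceless consonant → -a → *hodiha*.
*idewe* — final sound /e/ (a vowel) → -oh → *ideweoh*.
Since the final sound of *movespiv* is /v/ (a voiced consonant), it takes -oro, giving *movespivoro*.

hodiha, ideweoh, movespivoro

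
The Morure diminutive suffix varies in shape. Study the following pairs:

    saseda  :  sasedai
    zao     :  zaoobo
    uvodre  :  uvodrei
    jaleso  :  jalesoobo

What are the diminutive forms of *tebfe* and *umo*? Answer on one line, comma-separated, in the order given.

The pattern is rounding harmony: -obo when the last vowel of the stem is a rounded vowel (*zao*, *jaleso*); -i when the last vowel of the stem is an unrounded vowel (*saseda*, *uvodre*).
*tebfe*: last vowel = /e/, an unrounded vowel → -i → *tebfei*.
*umo* — last vowel /o/ (a rounded vowel) → -obo → *umoobo*.

tebfei, umoobo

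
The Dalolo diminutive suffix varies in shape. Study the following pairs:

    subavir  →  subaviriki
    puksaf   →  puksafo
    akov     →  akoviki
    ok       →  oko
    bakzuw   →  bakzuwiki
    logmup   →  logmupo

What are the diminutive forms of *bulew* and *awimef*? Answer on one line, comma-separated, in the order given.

bulewiki, awimefo

The alternation tracks the final consonant of the stem — -o when the stem ends in a voiceless consonant (*puksaf*, *ok*, *logmup*); -iki when the stem ends in a voiced consonant (*subavir*, *akov*, *bakzuw*).
*bulew* — final consonant /w/ (voiced) → -iki → *bulewiki*.
*awimef* — final consonant /f/ (voiceless) → -o → *awimefo*.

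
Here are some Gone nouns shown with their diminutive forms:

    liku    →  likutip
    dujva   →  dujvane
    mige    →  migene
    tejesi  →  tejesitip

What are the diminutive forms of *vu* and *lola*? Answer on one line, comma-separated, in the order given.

vutip, lolane

The alternation tracks the last vowel of the stem — -tip when the last vowel of the stem is a high vowel (*liku*, *tejesi*); -ne when the last vowel of the stem is a non-high vowel (*dujva*, *mige*).
*vu* — last vowel /u/ (a high vowel) → -tip → *vutip*.
The last vowel of *lola* is /a/, which is a non-high vowel, so the suffix is -ne, giving *lolane*.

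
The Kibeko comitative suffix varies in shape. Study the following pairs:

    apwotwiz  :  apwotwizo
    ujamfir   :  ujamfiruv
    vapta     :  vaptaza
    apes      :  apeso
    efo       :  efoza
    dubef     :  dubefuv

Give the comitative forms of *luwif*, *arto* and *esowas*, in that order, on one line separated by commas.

luwifuv, artoza, esowaso

The alternation tracks the final sound of the stem — -o when the stem ends in a sibilant (*apwotwiz*, *apes*); -uv when the stem ends in a non-sibilant consonant (*ujamfir*, *dubef*); -za when the stem ends in a vowel (*vapta*, *efo*).
Since the final sound of *luwif* is /f/ (a non-sibilant consonant), it takes -uv, giving *luwifuv*.
Since the final sound of *arto* is /o/ (a vowel), it takes -za, giving *artoza*.
*esowas*: final sound = /s/, a sibilant → -o → *esowaso*.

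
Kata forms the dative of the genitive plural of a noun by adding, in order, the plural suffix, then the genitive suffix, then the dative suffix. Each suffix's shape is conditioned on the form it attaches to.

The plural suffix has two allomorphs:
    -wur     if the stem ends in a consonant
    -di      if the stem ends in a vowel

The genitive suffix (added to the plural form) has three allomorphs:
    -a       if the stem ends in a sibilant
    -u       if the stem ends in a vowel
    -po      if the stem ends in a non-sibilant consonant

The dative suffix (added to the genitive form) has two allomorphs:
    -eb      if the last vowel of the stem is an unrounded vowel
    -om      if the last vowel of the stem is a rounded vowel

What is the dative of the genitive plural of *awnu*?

awnudiuom

*awnu* — final sound /u/ (a vowel) → -di → *awnudi*.
Since the final sound of the plural form *awnudi* is /i/ (a vowel), it takes -u, giving *awnudiu*.
The last vowel of the genitive form *awnudiu* is /u/, which is a rounded vowel, so the dative suffix is -om, giving *awnudiuom*.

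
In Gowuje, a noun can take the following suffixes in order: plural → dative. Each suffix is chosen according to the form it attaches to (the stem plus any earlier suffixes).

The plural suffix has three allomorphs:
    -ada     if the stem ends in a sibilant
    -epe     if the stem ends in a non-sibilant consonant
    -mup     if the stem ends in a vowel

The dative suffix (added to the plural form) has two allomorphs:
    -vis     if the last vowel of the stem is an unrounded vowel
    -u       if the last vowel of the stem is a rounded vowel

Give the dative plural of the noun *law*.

lawepevis

The final sound of *law* is /w/, which is a non-sibilant consonant, so the plural suffix is -epe, giving *lawepe*.
The last vowel of the plural form *lawepe* is /e/, which is an unrounded vowel, so the dative suffix is -vis, giving *lawepevis*.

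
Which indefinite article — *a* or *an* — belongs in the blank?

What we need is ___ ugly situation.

The indefinite article is chosen by the initial *sound* of the following word, not its spelling.
*ugly* begins with the sound /ʌ/ (u pronounced /ʌ/) — a vowel sound.
So the article is *an*: What we need is an ugly situation.

an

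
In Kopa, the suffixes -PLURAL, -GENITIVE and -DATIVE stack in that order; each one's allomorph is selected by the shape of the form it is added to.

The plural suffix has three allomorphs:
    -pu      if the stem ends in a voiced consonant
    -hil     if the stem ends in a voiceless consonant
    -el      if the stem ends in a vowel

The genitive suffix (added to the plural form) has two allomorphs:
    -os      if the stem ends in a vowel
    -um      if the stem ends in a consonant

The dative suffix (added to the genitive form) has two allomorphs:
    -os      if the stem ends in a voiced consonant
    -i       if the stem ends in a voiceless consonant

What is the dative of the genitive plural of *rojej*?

rojejpuosi

*rojej* — final sound /j/ (a voiced consonant) → -pu → *rojejpu*.
The plural form *rojejpu*: final sound = /u/, a vowel → -os → *rojejpuos*.
The genitive form *rojejpuos*: final consonant = /s/, voiceless → -i → *rojejpuosi*.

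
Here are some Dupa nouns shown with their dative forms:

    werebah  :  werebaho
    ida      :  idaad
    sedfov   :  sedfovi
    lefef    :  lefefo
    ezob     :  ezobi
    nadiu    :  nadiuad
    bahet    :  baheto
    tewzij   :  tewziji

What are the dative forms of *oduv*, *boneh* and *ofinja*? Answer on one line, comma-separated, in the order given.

The alternation tracks the final sound of the stem — -o when the stem ends in a voiceless consonant (*werebah*, *lefef*, *bahet*); -i when the stem ends in a voiced consonant (*sedfov*, *ezob*, *tewzij*); -ad when the stem ends in a vowel (*ida*, *nadiu*).
Since the final sound of *oduv* is /v/ (a voiced consonant), it takes -i, giving *oduvi*.
Since the final sound of *boneh* is /h/ (a voiceless consonant), it takes -o, giving *boneho*.
*ofinja* — final sound /a/ (a vowel) → -ad → *ofinjaad*.

oduvi, boneho, ofinjaad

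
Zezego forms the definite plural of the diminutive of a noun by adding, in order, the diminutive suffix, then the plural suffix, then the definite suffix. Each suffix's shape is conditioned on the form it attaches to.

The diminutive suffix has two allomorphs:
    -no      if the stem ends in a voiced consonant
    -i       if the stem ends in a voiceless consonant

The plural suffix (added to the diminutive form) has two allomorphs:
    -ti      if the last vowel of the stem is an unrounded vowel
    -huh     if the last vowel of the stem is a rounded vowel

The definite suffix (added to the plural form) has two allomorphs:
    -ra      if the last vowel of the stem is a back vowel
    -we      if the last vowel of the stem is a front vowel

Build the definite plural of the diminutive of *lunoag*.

lunoagnohuhra

*lunoag* — final consonant /g/ (voiced) → -no → *lunoagno*.
The diminutive form *lunoagno* — last vowel /o/ (a rounded vowel) → -huh → *lunoagnohuh*.
The plural form *lunoagnohuh* — last vowel /u/ (a back vowel) → -ra → *lunoagnohuhra*.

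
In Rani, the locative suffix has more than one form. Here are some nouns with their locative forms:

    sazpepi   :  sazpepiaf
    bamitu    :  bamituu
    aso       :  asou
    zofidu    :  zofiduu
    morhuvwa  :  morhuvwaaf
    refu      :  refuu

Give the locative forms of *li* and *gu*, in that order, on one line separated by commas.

liaf, guu

The pattern is rounding harmony: -u when the last vowel of the stem is a rounded vowel (*bamitu*, *aso*, *zofidu*, *refu*); -af when the last vowel of the stem is an unrounded vowel (*sazpepi*, *morhuvwa*).
Since the last vowel of *li* is /i/ (an unrounded vowel), it takes -af, giving *liaf*.
Since the last vowel of *gu* is /u/ (a rounded vowel), it takes -u, giving *guu*.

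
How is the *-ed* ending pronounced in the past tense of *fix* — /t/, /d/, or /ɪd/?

The stem *fix* ends in a voiceless consonant other than /t/.
The -ed suffix is realized as /ɪd/ after /t, d/; as /t/ after other voiceless consonants; and as /d/ after other voiced sounds.
So -ed on *fix* is pronounced /t/.

/t/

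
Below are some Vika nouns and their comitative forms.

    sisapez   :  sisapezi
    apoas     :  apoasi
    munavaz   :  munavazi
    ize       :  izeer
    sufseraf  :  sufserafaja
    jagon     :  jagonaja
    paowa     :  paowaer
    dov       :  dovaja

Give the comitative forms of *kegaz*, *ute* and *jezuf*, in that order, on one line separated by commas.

The suffix is conditioned by the final sound: -i when the stem ends in a sibilant (*sisapez*, *apoas*, *munavaz*); -aja when the stem ends in a non-sibilant consonant (*sufseraf*, *jagon*, *dov*); -er when the stem ends in a vowel (*ize*, *paowa*).
*kegaz* — final sound /z/ (a sibilant) → -i → *kegazi*.
*ute*: final sound = /e/, a vowel → -er → *uteer*.
Since the final sound of *jezuf* is /f/ (a non-sibilant consonant), it takes -aja, giving *jezufaja*.

kegazi, uteer, jezufaja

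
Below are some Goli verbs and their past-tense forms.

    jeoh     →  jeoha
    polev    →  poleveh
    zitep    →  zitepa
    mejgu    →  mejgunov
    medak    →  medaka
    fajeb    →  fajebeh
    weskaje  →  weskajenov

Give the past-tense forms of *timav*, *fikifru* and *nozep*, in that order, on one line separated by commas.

The pattern is voicing of the final sound: -a when the stem ends in a voiceless consonant (*jeoh*, *zitep*, *medak*); -eh when the stem ends in a voiced consonant (*polev*, *fajeb*); -nov when the stem ends in a vowel (*mejgu*, *weskaje*).
Since the final sound of *timav* is /v/ (a voiced consonant), it takes -eh, giving *timaveh*.
*fikifru*: final sound = /u/, a vowel → -nov → *fikifrunov*.
*nozep*: final sound = /p/, a voiceless consonant → -a → *nozepa*.

timaveh, fikifrunov, nozepa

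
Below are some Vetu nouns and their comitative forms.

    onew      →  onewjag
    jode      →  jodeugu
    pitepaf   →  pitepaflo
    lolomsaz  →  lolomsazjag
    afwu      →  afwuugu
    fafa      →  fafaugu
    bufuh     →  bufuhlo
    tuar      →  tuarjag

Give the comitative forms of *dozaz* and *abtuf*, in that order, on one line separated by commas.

Looking at the final sound of each stem: -lo when the stem ends in a voiceless consonant (*pitepaf*, *bufuh*); -jag when the stem ends in a voiced consonant (*onew*, *lolomsaz*, *tuar*); -ugu when the stem ends in a vowel (*jode*, *afwu*, *fafa*).
The final sound of *dozaz* is /z/, which is a voiced consonant, so the suffix is -jag, giving *dozazjag*.
*abtuf* — final sound /f/ (a voiceless consonant) → -lo → *abtuflo*.

dozazjag, abtuflo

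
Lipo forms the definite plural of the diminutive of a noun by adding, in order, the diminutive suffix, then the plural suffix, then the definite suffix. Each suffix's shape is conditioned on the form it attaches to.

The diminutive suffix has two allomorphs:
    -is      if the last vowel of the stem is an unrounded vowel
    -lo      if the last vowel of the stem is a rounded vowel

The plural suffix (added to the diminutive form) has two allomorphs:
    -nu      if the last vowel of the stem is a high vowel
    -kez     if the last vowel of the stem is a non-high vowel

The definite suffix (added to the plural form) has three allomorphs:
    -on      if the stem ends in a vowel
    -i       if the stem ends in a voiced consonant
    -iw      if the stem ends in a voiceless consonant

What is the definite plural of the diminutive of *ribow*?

*ribow*: last vowel = /o/, a rounded vowel → -lo → *ribowlo*.
The diminutive form *ribowlo* — last vowel /o/ (a non-high vowel) → -kez → *ribowlokez*.
The plural form *ribowlokez* — final sound /z/ (a voiced consonant) → -i → *ribowlokezi*.

ribowlokezi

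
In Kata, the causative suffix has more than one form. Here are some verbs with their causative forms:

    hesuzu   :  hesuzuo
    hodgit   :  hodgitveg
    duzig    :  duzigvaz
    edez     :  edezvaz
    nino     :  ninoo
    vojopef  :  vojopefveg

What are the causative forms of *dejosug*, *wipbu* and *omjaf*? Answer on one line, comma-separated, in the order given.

dejosugvaz, wipbuo, omjafveg

The alternation tracks the final sound of the stem — -veg when the stem ends in a voiceless consonant (*hodgit*, *vojopef*); -vaz when the stem ends in a voiced consonant (*duzig*, *edez*); -o when the stem ends in a vowel (*hesuzu*, *nino*).
*dejosug* — final sound /g/ (a voiced consonant) → -vaz → *dejosugvaz*.
Since the final sound of *wipbu* is /u/ (a vowel), it takes -o, giving *wipbuo*.
The final sound of *omjaf* is /f/, which is a voiceless consonant, so the suffix is -veg, giving *omjafveg*.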